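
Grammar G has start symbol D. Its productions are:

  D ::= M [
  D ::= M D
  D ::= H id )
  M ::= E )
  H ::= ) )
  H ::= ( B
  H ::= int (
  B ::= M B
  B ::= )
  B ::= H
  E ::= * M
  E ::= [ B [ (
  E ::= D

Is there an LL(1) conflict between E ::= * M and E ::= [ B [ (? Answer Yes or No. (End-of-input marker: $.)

FIRST(* M) = { * } and FIRST([ B [ () = { [ }.
The FIRST sets are disjoint and neither alternative is nullable — no conflict.

No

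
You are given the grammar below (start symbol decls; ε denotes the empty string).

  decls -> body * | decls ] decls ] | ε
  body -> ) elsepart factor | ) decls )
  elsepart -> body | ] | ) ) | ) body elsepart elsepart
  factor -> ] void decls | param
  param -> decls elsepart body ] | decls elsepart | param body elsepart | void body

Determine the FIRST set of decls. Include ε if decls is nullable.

From decls -> body *: add FIRST(body) = { ) }.
From decls -> decls ] decls ]: decls nullable, take FIRST(decls) ∪ {]} = { ), ] }.
decls -> ε contributes ε.
Union: FIRST(decls) = { ), ], ε }.

{ ), ], ε }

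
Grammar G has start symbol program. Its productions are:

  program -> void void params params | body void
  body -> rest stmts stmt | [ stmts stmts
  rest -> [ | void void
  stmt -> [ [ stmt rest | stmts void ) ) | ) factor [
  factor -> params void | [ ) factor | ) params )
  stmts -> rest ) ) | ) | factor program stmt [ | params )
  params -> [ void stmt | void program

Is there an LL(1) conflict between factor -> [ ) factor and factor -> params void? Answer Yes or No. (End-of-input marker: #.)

Yes

FIRST([ ) factor) = { [ } and FIRST(params void) = { [, void }.
Both contain [, so the two alternatives are not disjoint — LL(1) conflict.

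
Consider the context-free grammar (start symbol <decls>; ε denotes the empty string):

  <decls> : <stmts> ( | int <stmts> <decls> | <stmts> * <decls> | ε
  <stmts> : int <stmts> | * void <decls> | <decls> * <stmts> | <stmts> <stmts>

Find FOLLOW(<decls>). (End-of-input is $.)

{ $, (, *, int }

<decls> is the start symbol, so $ ∈ FOLLOW(<decls>).
In <decls> : int <stmts> <decls>: <decls> is at the end, add FOLLOW(<decls>) = { $, (, *, int }.
In <decls> : <stmts> * <decls>: <decls> is at the end, add FOLLOW(<decls>) = { $, (, *, int }.
In <stmts> : * void <decls>: <decls> is at the end, add FOLLOW(<stmts>) = { $, (, *, int }.
In <stmts> : <decls> * <stmts>: add FIRST(* <stmts>) = { * }.
Union: FOLLOW(<decls>) = { $, (, *, int }.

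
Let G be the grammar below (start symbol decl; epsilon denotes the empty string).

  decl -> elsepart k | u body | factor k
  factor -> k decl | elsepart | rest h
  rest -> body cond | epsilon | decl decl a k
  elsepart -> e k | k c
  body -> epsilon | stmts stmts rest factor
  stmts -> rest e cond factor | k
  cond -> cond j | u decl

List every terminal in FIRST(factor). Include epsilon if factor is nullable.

factor -> k decl contributes {k}.
From factor -> elsepart: add FIRST(elsepart) = { e, k }.
From factor -> rest h: rest nullable, take FIRST(rest) ∪ {h} = { e, h, k, u }.
Union: FIRST(factor) = { e, h, k, u }.

{ e, h, k, u }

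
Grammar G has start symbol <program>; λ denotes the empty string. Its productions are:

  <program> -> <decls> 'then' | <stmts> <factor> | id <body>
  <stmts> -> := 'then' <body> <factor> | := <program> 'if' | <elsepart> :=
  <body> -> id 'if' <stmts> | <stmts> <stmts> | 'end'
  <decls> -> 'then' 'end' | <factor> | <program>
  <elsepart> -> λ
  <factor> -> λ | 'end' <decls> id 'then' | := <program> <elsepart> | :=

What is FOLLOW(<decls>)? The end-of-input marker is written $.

{ 'then', id }

In <program> -> <decls> 'then': add FIRST('then') = { 'then' }.
In <factor> -> 'end' <decls> id 'then': add FIRST(id 'then') = { id }.
Union: FOLLOW(<decls>) = { 'then', id }.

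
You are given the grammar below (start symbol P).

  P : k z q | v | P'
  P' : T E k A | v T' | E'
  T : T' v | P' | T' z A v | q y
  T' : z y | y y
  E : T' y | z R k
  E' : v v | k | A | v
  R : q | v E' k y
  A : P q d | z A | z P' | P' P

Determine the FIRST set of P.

P : k z q contributes {k}.
P : v contributes {v}.
From P : P': add FIRST(P') = { k, q, v, y, z }.
Union: FIRST(P) = { k, q, v, y, z }.

{ k, q, v, y, z }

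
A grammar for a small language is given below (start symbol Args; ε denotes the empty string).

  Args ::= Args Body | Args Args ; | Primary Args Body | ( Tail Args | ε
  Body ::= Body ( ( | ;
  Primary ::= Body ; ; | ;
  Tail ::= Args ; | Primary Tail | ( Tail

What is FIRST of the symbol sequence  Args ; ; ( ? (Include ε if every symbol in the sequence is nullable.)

{ (, ; }

Add FIRST(Args)\{ε} = { (, ; }; Args is nullable, continue.
; is a terminal; add {;} and stop.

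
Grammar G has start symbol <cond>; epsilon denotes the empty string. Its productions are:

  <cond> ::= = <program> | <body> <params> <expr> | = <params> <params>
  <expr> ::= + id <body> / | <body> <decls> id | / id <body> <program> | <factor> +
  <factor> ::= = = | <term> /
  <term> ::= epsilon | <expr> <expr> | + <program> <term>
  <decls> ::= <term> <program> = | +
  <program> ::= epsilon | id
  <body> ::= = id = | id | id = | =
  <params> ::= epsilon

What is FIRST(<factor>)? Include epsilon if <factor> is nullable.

<factor> ::= = = contributes {=}.
From <factor> ::= <term> /: <term> nullable, take FIRST(<term>) ∪ {/} = { +, /, =, id }.
Union: FIRST(<factor>) = { +, /, =, id }.

{ +, /, =, id }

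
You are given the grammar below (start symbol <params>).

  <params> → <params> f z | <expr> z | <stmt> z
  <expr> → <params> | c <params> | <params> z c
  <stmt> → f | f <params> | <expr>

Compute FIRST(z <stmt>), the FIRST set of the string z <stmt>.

{ z }

z is a terminal; add {z} and stop.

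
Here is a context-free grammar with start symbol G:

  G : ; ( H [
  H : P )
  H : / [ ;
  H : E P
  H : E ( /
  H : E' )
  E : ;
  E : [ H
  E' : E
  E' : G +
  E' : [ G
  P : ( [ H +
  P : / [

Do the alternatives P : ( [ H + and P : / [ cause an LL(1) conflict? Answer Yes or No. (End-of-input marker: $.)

No

FIRST(( [ H +) = { ( } and FIRST(/ [) = { / }.
The FIRST sets are disjoint and neither alternative is nullable — no conflict.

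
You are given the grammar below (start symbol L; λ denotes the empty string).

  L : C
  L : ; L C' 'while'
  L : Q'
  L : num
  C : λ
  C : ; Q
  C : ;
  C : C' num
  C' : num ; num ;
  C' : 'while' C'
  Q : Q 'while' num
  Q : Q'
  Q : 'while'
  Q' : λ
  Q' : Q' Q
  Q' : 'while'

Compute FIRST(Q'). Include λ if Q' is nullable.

{ 'while', λ }

Q' : λ contributes λ.
From Q' : Q' Q: Q', Q nullable, take FIRST(Q') ∪ FIRST(Q) = { 'while' }; also λ since the whole RHS is nullable.
Q' : 'while' contributes {'while'}.
Union: FIRST(Q') = { 'while', λ }.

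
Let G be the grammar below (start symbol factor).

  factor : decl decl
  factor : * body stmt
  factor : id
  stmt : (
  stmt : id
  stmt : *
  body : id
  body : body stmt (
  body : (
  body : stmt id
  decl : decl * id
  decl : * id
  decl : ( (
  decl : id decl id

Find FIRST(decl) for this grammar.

{ (, *, id }

From decl : decl * id: add FIRST(decl) = { (, *, id }.
decl : * id contributes {*}.
decl : ( ( contributes {(}.
decl : id decl id contributes {id}.
Union: FIRST(decl) = { (, *, id }.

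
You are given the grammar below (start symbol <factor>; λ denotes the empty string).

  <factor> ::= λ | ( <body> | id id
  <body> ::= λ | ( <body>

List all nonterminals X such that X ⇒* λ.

Directly nullable (have an λ-production): <factor>, <body>.

{ <body>, <factor> }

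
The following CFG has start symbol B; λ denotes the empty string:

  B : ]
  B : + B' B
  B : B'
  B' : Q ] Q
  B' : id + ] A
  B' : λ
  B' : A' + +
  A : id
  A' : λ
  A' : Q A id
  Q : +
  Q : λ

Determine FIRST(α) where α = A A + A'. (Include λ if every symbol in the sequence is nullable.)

{ id }

Add FIRST(A) = { id }; A is not nullable, stop.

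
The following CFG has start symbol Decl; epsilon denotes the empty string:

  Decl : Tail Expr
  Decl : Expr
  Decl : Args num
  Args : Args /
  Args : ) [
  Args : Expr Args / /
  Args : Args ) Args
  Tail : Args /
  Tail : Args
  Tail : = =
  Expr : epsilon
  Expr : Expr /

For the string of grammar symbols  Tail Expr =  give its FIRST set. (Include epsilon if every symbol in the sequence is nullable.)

{ ), /, = }

Add FIRST(Tail) = { ), /, = }; Tail is not nullable, stop.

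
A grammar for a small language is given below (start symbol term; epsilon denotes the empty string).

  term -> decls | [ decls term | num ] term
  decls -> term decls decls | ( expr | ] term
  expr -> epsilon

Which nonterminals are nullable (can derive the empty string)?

Directly nullable (have an epsilon-production): expr.
No other nonterminal has a production whose RHS symbols are all nullable.

{ expr }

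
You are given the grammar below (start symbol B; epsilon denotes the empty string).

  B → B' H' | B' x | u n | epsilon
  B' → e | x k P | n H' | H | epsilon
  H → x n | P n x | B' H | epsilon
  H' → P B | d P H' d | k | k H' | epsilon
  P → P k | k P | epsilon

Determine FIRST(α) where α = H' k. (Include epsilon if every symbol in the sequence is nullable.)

{ d, e, k, n, u, x }

Add FIRST(H')\{epsilon} = { d, e, k, n, u, x }; H' is nullable, continue.
k is a terminal; add {k} and stop.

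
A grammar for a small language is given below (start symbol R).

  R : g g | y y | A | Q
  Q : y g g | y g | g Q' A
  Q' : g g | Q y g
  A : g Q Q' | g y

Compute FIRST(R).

{ g, y }

R : g g contributes {g}.
R : y y contributes {y}.
From R : A: add FIRST(A) = { g }.
From R : Q: add FIRST(Q) = { g, y }.
Union: FIRST(R) = { g, y }.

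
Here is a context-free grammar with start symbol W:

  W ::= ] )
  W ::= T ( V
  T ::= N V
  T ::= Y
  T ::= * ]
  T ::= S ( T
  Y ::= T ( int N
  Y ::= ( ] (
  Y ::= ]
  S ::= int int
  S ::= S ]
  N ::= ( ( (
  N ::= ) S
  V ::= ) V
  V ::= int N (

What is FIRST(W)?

{ (, ), *, ], int }

W ::= ] ) contributes {]}.
From W ::= T ( V: add FIRST(T) = { (, ), *, ], int }.
Union: FIRST(W) = { (, ), *, ], int }.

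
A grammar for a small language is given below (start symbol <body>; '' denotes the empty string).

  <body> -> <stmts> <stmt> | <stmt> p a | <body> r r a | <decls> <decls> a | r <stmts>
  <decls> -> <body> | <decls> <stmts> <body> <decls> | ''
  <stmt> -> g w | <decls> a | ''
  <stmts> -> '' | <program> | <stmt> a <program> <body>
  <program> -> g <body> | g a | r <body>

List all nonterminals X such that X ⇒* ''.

Directly nullable (have an ''-production): <decls>, <stmt>, <stmts>.
<body> -> <stmts> <stmt> with every symbol nullable, so <body> is nullable.
No other nonterminal has a production whose RHS symbols are all nullable.

{ <body>, <decls>, <stmt>, <stmts> }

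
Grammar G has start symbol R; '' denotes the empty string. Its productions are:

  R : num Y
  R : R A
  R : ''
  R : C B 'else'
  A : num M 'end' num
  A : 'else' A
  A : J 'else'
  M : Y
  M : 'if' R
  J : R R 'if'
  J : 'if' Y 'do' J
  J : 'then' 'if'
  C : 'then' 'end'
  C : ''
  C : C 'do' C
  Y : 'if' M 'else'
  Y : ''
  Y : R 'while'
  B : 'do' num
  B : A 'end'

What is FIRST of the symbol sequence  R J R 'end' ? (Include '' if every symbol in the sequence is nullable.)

{ 'do', 'else', 'if', 'then', num }

Add FIRST(R)\{''} = { 'do', 'else', 'if', 'then', num }; R is nullable, continue.
Add FIRST(J) = { 'do', 'else', 'if', 'then', num }; J is not nullable, stop.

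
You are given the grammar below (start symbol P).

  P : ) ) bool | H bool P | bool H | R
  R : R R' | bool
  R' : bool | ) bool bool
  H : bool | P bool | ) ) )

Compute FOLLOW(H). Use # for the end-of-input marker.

In P : H bool P: add FIRST(bool P) = { bool }.
In P : bool H: H is at the end, add FOLLOW(P) = { #, bool }.
Union: FOLLOW(H) = { #, bool }.

{ #, bool }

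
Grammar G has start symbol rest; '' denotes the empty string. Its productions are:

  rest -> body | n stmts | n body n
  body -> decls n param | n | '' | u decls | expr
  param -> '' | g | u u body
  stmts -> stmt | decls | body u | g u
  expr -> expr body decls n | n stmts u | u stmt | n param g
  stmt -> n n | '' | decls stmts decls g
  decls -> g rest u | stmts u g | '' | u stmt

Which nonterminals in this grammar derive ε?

Directly nullable (have an ''-production): body, param, stmt, decls.
stmts -> stmt with every symbol nullable, so stmts is nullable.
rest -> body with every symbol nullable, so rest is nullable.
No other nonterminal has a production whose RHS symbols are all nullable.

{ body, decls, param, rest, stmt, stmts }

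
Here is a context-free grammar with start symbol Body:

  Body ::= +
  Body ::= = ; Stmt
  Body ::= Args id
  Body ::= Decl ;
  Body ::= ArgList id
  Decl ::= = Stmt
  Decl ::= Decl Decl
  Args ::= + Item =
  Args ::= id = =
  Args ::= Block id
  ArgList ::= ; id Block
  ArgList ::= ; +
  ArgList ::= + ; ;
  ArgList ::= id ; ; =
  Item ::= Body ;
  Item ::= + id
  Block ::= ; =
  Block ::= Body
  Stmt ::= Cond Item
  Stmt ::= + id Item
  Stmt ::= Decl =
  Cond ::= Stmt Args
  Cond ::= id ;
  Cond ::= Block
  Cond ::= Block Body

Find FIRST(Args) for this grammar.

Args ::= + Item = contributes {+}.
Args ::= id = = contributes {id}.
From Args ::= Block id: add FIRST(Block) = { +, ;, =, id }.
Union: FIRST(Args) = { +, ;, =, id }.

{ +, ;, =, id }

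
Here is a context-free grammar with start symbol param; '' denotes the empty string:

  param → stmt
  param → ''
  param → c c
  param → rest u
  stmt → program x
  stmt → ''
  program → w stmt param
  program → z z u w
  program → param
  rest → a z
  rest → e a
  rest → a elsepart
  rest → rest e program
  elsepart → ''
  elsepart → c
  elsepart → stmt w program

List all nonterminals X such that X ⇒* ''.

{ elsepart, param, program, stmt }

Directly nullable (have an ''-production): param, stmt, elsepart.
program → param with every symbol nullable, so program is nullable.
No other nonterminal has a production whose RHS symbols are all nullable.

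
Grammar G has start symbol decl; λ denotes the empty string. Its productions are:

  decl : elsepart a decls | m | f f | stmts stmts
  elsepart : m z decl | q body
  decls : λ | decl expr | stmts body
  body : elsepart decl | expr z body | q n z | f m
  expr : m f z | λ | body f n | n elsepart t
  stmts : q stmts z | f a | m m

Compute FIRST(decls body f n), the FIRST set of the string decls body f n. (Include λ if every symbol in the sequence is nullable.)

{ f, m, n, q, z }

Add FIRST(decls)\{λ} = { f, m, q }; decls is nullable, continue.
Add FIRST(body) = { f, m, n, q, z }; body is not nullable, stop.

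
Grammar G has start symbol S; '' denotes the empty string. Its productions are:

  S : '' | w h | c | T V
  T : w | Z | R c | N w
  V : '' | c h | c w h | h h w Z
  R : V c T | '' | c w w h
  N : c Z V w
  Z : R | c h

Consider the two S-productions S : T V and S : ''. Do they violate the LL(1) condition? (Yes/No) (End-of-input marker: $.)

FIRST(T V) = { c, h, w, '' } and FIRST('') = { '' }.
Both alternatives are nullable, violating the LL(1) condition.

Yes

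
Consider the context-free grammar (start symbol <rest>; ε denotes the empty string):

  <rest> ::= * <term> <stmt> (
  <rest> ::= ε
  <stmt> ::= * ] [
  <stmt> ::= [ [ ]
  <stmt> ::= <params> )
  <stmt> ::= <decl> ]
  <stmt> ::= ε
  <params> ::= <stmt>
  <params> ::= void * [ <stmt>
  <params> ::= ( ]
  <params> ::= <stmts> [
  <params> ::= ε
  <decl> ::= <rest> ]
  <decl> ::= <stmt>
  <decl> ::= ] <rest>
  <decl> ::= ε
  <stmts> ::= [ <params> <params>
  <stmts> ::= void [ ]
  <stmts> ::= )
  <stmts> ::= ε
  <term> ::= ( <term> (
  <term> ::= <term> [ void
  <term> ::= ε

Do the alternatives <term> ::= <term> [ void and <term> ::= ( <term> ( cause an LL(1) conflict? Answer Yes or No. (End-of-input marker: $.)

Yes

FIRST(<term> [ void) = { (, [ } and FIRST(( <term> () = { ( }.
Both contain (, so the two alternatives are not disjoint — LL(1) conflict.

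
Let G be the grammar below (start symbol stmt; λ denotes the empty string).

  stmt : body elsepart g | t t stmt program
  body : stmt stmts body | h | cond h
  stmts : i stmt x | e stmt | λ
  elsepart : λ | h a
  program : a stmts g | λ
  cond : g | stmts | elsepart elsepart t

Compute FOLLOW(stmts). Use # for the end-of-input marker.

In body : stmt stmts body: add FIRST(body) = { e, g, h, i, t }.
In program : a stmts g: add FIRST(g) = { g }.
In cond : stmts: stmts is at the end, add FOLLOW(cond) = { h }.
Union: FOLLOW(stmts) = { e, g, h, i, t }.

{ e, g, h, i, t }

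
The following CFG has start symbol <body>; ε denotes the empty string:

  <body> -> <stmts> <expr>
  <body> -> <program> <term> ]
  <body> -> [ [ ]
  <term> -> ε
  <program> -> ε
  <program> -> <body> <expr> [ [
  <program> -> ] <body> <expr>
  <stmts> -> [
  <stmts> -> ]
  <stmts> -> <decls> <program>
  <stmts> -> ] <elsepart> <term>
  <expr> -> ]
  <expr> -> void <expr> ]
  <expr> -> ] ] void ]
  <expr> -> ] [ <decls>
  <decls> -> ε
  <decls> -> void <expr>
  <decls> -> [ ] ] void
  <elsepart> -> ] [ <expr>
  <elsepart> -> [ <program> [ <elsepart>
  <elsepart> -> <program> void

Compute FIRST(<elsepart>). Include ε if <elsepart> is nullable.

{ [, ], void }

<elsepart> -> ] [ <expr> contributes {]}.
<elsepart> -> [ <program> [ <elsepart> contributes {[}.
From <elsepart> -> <program> void: <program> nullable, take FIRST(<program>) ∪ {void} = { [, ], void }.
Union: FIRST(<elsepart>) = { [, ], void }.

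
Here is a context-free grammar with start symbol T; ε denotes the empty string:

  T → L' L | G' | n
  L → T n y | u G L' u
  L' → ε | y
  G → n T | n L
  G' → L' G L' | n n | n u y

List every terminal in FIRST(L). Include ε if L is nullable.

{ n, u, y }

From L → T n y: add FIRST(T) = { n, u, y }.
L → u G L' u contributes {u}.
Union: FIRST(L) = { n, u, y }.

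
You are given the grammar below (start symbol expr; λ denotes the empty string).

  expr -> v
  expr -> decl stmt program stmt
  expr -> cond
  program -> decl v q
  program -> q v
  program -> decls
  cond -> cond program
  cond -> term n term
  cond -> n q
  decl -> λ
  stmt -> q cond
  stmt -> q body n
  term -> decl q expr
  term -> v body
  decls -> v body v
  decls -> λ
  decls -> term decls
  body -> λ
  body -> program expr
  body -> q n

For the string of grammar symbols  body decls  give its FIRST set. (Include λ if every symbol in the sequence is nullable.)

Add FIRST(body)\{λ} = { n, q, v }; body is nullable, continue.
Add FIRST(decls)\{λ} = { q, v }; decls is nullable, continue.
Every symbol is nullable, so include λ.

{ n, q, v, λ }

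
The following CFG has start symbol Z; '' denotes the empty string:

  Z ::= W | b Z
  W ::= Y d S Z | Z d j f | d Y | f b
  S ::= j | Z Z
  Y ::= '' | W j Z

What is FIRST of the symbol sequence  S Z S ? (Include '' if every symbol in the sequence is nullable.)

Add FIRST(S) = { b, d, f, j }; S is not nullable, stop.

{ b, d, f, j }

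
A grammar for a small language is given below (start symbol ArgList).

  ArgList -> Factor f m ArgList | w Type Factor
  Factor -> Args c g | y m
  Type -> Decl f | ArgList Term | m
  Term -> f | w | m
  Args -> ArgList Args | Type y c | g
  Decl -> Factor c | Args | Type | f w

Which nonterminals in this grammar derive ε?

{ } (none)

No nonterminal has an empty production or an RHS whose symbols are all nullable.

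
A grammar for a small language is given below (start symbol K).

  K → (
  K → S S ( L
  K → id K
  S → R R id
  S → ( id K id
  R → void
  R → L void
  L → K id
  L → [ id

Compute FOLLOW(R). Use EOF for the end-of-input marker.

{ (, [, id, void }

In S → R R id: add FIRST(R id) = { (, [, id, void }.
In S → R R id: add FIRST(id) = { id }.
Union: FOLLOW(R) = { (, [, id, void }.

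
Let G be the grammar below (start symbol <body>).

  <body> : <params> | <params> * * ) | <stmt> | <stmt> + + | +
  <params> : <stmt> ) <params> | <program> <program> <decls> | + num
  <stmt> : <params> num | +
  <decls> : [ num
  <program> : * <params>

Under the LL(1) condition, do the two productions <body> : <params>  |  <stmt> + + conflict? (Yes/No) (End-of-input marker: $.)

Yes

FIRST(<params>) = { *, + } and FIRST(<stmt> + +) = { *, + }.
Both contain *, so the two alternatives are not disjoint — LL(1) conflict.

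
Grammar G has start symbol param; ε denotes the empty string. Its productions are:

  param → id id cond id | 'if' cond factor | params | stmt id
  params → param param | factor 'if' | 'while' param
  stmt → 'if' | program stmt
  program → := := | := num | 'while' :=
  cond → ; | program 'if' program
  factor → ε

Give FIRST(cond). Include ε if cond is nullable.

{ 'while', :=, ; }

cond → ; contributes {;}.
From cond → program 'if' program: add FIRST(program) = { 'while', := }.
Union: FIRST(cond) = { 'while', :=, ; }.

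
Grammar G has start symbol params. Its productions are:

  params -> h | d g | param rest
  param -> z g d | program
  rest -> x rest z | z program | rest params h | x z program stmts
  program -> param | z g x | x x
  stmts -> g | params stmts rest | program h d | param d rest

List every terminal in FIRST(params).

params -> h contributes {h}.
params -> d g contributes {d}.
From params -> param rest: add FIRST(param) = { x, z }.
Union: FIRST(params) = { d, h, x, z }.

{ d, h, x, z }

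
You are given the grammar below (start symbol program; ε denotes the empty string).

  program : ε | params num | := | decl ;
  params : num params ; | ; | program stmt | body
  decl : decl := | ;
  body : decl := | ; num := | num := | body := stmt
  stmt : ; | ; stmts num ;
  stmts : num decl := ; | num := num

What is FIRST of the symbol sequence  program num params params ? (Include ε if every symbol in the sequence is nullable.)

{ :=, ;, num }

Add FIRST(program)\{ε} = { :=, ;, num }; program is nullable, continue.
num is a terminal; add {num} and stop.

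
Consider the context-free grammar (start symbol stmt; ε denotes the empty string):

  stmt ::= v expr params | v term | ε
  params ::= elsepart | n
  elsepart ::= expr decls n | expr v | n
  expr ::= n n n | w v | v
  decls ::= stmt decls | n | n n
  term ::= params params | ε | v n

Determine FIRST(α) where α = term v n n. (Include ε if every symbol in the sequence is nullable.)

{ n, v, w }

Add FIRST(term)\{ε} = { n, v, w }; term is nullable, continue.
v is a terminal; add {v} and stop.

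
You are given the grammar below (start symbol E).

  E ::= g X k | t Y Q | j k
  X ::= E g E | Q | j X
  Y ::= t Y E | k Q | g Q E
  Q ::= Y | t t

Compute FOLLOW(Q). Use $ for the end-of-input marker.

In E ::= t Y Q: Q is at the end, add FOLLOW(E) = { $, g, j, k, t }.
In X ::= Q: Q is at the end, add FOLLOW(X) = { k }.
In Y ::= k Q: Q is at the end, add FOLLOW(Y) = { $, g, j, k, t }.
In Y ::= g Q E: add FIRST(E) = { g, j, t }.
Union: FOLLOW(Q) = { $, g, j, k, t }.

{ $, g, j, k, t }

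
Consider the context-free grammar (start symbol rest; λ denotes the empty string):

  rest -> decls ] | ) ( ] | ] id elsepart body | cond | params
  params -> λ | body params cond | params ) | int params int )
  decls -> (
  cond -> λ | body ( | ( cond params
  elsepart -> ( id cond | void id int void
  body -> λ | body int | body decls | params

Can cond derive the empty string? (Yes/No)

Yes

cond has an λ-production, so cond ⇒ λ.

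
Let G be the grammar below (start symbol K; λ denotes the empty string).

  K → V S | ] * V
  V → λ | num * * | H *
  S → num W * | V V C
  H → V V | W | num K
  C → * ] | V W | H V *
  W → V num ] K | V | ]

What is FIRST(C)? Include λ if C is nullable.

C → * ] contributes {*}.
From C → V W: V, W nullable, take FIRST(V) ∪ FIRST(W) = { *, ], num }; also λ since the whole RHS is nullable.
From C → H V *: H, V nullable, take FIRST(H) ∪ FIRST(V) ∪ {*} = { *, ], num }.
Union: FIRST(C) = { *, ], num, λ }.

{ *, ], num, λ }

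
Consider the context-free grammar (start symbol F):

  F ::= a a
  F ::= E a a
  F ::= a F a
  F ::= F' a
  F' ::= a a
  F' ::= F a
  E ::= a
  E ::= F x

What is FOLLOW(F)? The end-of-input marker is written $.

F is the start symbol, so $ ∈ FOLLOW(F).
In F ::= a F a: add FIRST(a) = { a }.
In F' ::= F a: add FIRST(a) = { a }.
In E ::= F x: add FIRST(x) = { x }.
Union: FOLLOW(F) = { $, a, x }.

{ $, a, x }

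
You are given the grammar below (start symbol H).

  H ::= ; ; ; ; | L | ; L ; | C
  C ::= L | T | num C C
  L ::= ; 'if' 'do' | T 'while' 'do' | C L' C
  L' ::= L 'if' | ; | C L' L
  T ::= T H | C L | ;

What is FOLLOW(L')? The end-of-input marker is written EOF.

In L ::= C L' C: add FIRST(C) = { ;, num }.
In L' ::= C L' L: add FIRST(L) = { ;, num }.
Union: FOLLOW(L') = { ;, num }.

{ ;, num }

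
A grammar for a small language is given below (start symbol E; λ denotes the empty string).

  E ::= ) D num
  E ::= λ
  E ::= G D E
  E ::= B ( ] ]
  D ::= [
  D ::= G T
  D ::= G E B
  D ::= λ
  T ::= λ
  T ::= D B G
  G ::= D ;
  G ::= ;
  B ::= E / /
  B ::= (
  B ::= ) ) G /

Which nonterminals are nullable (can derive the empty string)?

Directly nullable (have an λ-production): E, D, T.
No other nonterminal has a production whose RHS symbols are all nullable.

{ D, E, T }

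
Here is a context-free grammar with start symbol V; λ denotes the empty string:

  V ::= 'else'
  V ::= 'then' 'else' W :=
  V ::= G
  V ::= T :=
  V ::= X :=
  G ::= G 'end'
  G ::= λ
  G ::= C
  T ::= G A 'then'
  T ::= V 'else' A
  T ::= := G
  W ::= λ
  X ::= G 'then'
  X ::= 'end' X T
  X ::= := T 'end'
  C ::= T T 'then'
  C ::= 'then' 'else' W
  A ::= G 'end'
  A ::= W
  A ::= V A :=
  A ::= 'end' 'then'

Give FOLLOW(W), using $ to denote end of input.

In V ::= 'then' 'else' W :=: add FIRST(:=) = { := }.
In C ::= 'then' 'else' W: W is at the end, add FOLLOW(C) = { $, 'else', 'end', 'then', := }.
In A ::= W: W is at the end, add FOLLOW(A) = { 'else', 'end', 'then', := }.
Union: FOLLOW(W) = { $, 'else', 'end', 'then', := }.

{ $, 'else', 'end', 'then', := }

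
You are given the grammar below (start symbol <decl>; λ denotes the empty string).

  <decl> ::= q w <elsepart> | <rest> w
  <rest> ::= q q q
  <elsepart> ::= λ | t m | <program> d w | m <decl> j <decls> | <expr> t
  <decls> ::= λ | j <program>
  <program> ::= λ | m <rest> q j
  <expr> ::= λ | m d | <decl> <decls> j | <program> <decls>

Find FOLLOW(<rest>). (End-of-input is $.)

{ q, w }

In <decl> ::= <rest> w: add FIRST(w) = { w }.
In <program> ::= m <rest> q j: add FIRST(q j) = { q }.
Union: FOLLOW(<rest>) = { q, w }.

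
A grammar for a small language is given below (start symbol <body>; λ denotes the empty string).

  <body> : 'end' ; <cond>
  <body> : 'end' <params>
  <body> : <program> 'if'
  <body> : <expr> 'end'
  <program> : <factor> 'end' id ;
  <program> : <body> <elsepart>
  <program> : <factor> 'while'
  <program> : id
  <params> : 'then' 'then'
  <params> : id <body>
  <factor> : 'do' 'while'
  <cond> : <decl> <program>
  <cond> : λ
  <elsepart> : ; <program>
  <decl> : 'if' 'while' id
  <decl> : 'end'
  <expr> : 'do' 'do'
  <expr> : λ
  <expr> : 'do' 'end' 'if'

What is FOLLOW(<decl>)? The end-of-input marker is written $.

{ 'do', 'end', id }

In <cond> : <decl> <program>: add FIRST(<program>) = { 'do', 'end', id }.
Union: FOLLOW(<decl>) = { 'do', 'end', id }.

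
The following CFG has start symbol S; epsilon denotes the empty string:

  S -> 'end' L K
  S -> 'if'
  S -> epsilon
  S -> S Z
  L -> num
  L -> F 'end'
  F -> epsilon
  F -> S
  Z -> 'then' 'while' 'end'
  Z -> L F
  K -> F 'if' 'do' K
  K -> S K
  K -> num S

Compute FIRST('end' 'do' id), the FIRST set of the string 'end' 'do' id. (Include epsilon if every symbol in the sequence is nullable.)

'end' is a terminal; add {'end'} and stop.

{ 'end' }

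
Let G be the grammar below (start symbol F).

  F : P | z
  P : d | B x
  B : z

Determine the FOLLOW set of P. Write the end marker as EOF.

In F : P: P is at the end, add FOLLOW(F) = { EOF }.
Union: FOLLOW(P) = { EOF }.

{ EOF }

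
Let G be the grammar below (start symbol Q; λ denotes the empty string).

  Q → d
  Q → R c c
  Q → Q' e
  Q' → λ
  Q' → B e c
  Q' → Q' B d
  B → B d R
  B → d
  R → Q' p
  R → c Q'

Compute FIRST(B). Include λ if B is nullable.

{ d }

From B → B d R: add FIRST(B) = { d }.
B → d contributes {d}.
Union: FIRST(B) = { d }.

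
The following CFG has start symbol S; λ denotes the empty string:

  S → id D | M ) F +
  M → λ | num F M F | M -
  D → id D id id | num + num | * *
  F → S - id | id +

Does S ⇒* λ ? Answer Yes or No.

Nullable nonterminals: M.
No production of S has an RHS whose symbols are all nullable, so S is not nullable.

No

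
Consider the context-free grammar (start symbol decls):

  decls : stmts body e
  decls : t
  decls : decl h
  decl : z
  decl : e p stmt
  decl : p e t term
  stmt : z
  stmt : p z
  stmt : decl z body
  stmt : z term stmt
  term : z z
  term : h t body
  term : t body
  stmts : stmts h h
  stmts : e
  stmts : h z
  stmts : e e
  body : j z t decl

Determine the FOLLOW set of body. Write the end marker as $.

In decls : stmts body e: add FIRST(e) = { e }.
In stmt : decl z body: body is at the end, add FOLLOW(stmt) = { e, h, p, z }.
In term : h t body: body is at the end, add FOLLOW(term) = { e, h, p, z }.
In term : t body: body is at the end, add FOLLOW(term) = { e, h, p, z }.
Union: FOLLOW(body) = { e, h, p, z }.

{ e, h, p, z }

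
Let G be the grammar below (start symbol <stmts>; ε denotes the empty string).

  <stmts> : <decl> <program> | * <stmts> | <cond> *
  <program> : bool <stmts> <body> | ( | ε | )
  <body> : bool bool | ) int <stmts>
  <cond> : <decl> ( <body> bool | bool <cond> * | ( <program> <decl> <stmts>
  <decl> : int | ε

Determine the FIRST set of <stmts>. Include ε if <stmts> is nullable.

{ (, ), *, bool, int, ε }

From <stmts> : <decl> <program>: <decl>, <program> nullable, take FIRST(<decl>) ∪ FIRST(<program>) = { (, ), bool, int }; also ε since the whole RHS is nullable.
<stmts> : * <stmts> contributes {*}.
From <stmts> : <cond> *: add FIRST(<cond>) = { (, bool, int }.
Union: FIRST(<stmts>) = { (, ), *, bool, int, ε }.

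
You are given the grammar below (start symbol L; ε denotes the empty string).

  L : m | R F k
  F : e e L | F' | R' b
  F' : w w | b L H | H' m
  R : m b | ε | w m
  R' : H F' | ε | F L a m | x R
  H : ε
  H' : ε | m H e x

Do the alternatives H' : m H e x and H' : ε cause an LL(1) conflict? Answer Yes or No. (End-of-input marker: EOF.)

Yes

FIRST(m H e x) = { m } and FIRST(ε) = { ε }.
The second alternative is nullable and FOLLOW(H') = { m } shares m with FIRST of the first — conflict.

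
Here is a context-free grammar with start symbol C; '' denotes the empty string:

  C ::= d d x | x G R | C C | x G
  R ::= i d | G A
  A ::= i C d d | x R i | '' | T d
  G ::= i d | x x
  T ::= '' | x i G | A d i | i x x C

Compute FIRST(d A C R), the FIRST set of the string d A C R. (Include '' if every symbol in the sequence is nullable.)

{ d }

d is a terminal; add {d} and stop.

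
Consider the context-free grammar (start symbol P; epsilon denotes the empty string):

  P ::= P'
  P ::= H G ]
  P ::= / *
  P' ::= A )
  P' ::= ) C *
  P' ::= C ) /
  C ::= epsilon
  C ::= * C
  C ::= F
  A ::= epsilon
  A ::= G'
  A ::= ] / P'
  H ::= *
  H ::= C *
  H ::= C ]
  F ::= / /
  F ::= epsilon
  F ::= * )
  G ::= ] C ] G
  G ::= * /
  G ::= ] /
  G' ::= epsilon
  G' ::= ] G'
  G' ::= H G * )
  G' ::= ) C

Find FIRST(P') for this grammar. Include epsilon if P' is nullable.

{ ), *, /, ] }

From P' ::= A ): A nullable, take FIRST(A) ∪ {)} = { ), *, /, ] }.
P' ::= ) C * contributes {)}.
From P' ::= C ) /: C nullable, take FIRST(C) ∪ {)} = { ), *, / }.
Union: FIRST(P') = { ), *, /, ] }.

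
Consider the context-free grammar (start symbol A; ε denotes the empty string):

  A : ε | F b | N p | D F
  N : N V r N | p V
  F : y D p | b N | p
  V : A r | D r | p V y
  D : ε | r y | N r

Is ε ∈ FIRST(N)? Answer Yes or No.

No

Nullable nonterminals: A, D.
No production of N has an RHS whose symbols are all nullable, so N is not nullable.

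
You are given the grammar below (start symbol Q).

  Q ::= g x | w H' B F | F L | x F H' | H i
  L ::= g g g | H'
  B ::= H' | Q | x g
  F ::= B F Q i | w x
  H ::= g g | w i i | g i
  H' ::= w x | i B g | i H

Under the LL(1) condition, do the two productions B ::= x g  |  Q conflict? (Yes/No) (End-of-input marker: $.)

Yes

FIRST(x g) = { x } and FIRST(Q) = { g, i, w, x }.
Both contain x, so the two alternatives are not disjoint — LL(1) conflict.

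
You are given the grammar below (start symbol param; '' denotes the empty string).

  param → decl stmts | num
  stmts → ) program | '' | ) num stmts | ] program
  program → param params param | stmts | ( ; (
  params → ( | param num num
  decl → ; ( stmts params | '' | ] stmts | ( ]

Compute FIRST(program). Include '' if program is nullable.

{ (, ), ;, ], num, '' }

From program → param params param: param nullable, take FIRST(param) ∪ FIRST(params) = { (, ), ;, ], num }.
From program → stmts: add FIRST(stmts) = { ), ], '' } (including '' since stmts is nullable).
program → ( ; ( contributes {(}.
Union: FIRST(program) = { (, ), ;, ], num, '' }.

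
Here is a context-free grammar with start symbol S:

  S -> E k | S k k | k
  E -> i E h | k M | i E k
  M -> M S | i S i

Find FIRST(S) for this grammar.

{ i, k }

From S -> E k: add FIRST(E) = { i, k }.
From S -> S k k: add FIRST(S) = { i, k }.
S -> k contributes {k}.
Union: FIRST(S) = { i, k }.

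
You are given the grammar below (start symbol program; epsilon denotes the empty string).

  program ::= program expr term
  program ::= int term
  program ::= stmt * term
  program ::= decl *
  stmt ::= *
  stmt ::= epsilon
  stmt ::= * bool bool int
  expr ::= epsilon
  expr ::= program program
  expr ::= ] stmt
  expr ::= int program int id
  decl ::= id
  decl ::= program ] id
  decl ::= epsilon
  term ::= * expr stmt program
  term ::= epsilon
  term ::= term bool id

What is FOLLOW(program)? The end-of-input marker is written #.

program is the start symbol, so # ∈ FOLLOW(program).
In program ::= program expr term: add FIRST(expr term)\{epsilon} = { *, ], bool, id, int }.
  Since expr term is nullable, also add FOLLOW(program) = { #, *, ], bool, id, int }.
In expr ::= program program: add FIRST(program) = { *, id, int }.
In expr ::= program program: program is at the end, add FOLLOW(expr) = { #, *, ], bool, id, int }.
In expr ::= int program int id: add FIRST(int id) = { int }.
In decl ::= program ] id: add FIRST(] id) = { ] }.
In term ::= * expr stmt program: program is at the end, add FOLLOW(term) = { #, *, ], bool, id, int }.
Union: FOLLOW(program) = { #, *, ], bool, id, int }.

{ #, *, ], bool, id, int }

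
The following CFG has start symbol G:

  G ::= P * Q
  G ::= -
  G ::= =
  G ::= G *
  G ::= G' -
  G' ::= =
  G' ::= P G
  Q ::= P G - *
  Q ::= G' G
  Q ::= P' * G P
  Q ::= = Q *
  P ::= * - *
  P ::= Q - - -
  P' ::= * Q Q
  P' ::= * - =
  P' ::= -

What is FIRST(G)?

{ *, -, = }

From G ::= P * Q: add FIRST(P) = { *, -, = }.
G ::= - contributes {-}.
G ::= = contributes {=}.
From G ::= G *: add FIRST(G) = { *, -, = }.
From G ::= G' -: add FIRST(G') = { *, -, = }.
Union: FIRST(G) = { *, -, = }.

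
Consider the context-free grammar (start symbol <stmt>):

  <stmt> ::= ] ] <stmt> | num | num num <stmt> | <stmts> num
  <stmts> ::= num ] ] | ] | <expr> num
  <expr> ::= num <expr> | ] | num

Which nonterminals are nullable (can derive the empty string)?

{ } (none)

No nonterminal has an empty production or an RHS whose symbols are all nullable.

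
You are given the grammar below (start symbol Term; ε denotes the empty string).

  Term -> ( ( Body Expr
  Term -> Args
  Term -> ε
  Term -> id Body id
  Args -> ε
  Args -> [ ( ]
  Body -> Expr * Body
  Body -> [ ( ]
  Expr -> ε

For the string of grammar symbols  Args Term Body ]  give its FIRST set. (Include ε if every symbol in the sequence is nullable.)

{ (, *, [, id }

Add FIRST(Args)\{ε} = { [ }; Args is nullable, continue.
Add FIRST(Term)\{ε} = { (, [, id }; Term is nullable, continue.
Add FIRST(Body) = { *, [ }; Body is not nullable, stop.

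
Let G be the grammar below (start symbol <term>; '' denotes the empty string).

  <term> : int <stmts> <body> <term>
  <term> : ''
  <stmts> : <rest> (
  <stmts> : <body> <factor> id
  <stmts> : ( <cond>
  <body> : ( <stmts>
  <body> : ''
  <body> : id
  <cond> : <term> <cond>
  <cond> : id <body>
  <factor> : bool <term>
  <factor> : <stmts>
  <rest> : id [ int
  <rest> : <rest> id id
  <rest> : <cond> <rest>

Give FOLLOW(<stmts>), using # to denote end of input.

{ #, (, bool, id, int }

In <term> : int <stmts> <body> <term>: add FIRST(<body> <term>)\{''} = { (, id, int }.
  Since <body> <term> is nullable, also add FOLLOW(<term>) = { #, id, int }.
In <body> : ( <stmts>: <stmts> is at the end, add FOLLOW(<body>) = { #, (, bool, id, int }.
In <factor> : <stmts>: <stmts> is at the end, add FOLLOW(<factor>) = { id }.
Union: FOLLOW(<stmts>) = { #, (, bool, id, int }.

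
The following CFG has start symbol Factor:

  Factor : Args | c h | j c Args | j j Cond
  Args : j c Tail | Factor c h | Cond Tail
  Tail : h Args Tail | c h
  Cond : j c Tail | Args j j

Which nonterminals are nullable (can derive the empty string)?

No nonterminal has an empty production or an RHS whose symbols are all nullable.

{ } (none)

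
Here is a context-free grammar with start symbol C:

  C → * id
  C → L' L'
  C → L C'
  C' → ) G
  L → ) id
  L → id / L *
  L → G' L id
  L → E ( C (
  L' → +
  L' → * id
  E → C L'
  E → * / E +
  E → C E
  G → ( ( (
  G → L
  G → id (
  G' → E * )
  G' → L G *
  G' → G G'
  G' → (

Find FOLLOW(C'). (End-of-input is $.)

In C → L C': C' is at the end, add FOLLOW(C) = { $, (, ), *, +, id }.
Union: FOLLOW(C') = { $, (, ), *, +, id }.

{ $, (, ), *, +, id }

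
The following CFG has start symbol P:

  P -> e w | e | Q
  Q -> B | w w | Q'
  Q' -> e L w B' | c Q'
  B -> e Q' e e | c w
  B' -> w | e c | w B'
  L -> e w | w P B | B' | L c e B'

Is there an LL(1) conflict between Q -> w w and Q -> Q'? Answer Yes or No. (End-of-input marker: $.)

FIRST(w w) = { w } and FIRST(Q') = { c, e }.
The FIRST sets are disjoint and neither alternative is nullable — no conflict.

No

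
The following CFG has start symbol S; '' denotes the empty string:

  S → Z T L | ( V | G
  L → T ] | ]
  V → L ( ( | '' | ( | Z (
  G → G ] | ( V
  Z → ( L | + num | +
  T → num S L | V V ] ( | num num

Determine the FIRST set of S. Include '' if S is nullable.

{ (, + }

From S → Z T L: add FIRST(Z) = { (, + }.
S → ( V contributes {(}.
From S → G: add FIRST(G) = { ( }.
Union: FIRST(S) = { (, + }.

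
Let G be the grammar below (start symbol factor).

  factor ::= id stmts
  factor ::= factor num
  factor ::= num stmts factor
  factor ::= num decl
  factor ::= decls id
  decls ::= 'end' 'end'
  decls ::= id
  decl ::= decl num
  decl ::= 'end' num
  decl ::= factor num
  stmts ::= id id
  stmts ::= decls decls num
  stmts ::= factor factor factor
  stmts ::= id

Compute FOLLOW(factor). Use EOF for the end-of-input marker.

{ EOF, 'end', id, num }

factor is the start symbol, so EOF ∈ FOLLOW(factor).
In factor ::= factor num: add FIRST(num) = { num }.
In factor ::= num stmts factor: factor is at the end, add FOLLOW(factor) = { EOF, 'end', id, num }.
In decl ::= factor num: add FIRST(num) = { num }.
In stmts ::= factor factor factor: add FIRST(factor factor) = { 'end', id, num }.
In stmts ::= factor factor factor: add FIRST(factor) = { 'end', id, num }.
In stmts ::= factor factor factor: factor is at the end, add FOLLOW(stmts) = { EOF, 'end', id, num }.
Union: FOLLOW(factor) = { EOF, 'end', id, num }.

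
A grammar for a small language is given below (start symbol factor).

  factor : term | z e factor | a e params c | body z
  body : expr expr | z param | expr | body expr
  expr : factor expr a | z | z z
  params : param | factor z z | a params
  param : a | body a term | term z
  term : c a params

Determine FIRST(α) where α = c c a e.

{ c }

c is a terminal; add {c} and stop.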